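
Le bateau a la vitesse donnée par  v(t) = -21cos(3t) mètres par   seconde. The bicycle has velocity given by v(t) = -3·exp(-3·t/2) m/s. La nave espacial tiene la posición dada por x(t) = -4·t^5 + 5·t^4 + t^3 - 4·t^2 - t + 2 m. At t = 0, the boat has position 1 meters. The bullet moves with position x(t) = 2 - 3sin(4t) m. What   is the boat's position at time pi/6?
To solve this, we need to take 1 antiderivative of our velocity equation v(t) = -21·cos(3·t). Taking ∫v(t)dt and applying x(0) = 1, we find x(t) = 1 - 7·sin(3·t). From the given position equation x(t) = 1 - 7·sin(3·t), we substitute t = pi/6 to get x = -6.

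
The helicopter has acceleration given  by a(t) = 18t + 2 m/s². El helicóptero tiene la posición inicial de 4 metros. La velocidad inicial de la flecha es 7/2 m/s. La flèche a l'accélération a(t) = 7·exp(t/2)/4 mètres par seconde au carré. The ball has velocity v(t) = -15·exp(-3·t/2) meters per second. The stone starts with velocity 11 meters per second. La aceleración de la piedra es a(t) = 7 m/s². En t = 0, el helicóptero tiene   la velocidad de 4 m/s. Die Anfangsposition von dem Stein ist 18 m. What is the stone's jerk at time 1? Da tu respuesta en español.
Para resolver esto, necesitamos tomar 1 derivada de nuestra ecuación de la aceleración a(t) = 7. La derivada de la aceleración da la sacudida: j(t) = 0. Usando j(t) = 0 y sustituyendo t = 1, encontramos j = 0.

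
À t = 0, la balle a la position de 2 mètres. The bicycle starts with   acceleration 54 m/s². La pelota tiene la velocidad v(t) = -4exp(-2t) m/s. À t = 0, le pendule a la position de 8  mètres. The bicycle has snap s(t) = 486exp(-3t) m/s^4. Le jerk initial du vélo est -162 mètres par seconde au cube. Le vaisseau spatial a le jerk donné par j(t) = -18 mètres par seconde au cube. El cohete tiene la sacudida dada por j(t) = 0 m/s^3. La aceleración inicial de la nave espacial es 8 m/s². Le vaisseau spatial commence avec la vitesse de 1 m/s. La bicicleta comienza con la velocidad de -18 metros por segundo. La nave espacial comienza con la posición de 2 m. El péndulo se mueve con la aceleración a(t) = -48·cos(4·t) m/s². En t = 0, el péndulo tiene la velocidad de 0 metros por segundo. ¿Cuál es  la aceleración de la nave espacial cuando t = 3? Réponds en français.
Nous devons intégrer notre équation du jerk j(t) = -18 1 fois. En prenant ∫j(t)dt et en appliquant a(0) = 8, nous trouvons a(t) = 8 - 18·t. De l'équation de l'accélération a(t) = 8 - 18·t, nous substituons t = 3 pour obtenir a = -46.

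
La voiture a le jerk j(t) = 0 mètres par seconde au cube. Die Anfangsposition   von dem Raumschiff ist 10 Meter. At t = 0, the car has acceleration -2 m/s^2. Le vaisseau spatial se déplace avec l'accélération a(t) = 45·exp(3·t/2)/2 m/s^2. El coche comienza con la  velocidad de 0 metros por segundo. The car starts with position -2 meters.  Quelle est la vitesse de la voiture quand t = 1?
En partant du jerk j(t) = 0, nous prenons 2 intégrales. La primitive du jerk, avec a(0) = -2, donne l'accélération: a(t) = -2. La primitive de l'accélération est la vitesse. En utilisant v(0) = 0, nous obtenons v(t) = -2·t. Nous avons la vitesse v(t) = -2·t. En substituant t = 1: v(1) = -2.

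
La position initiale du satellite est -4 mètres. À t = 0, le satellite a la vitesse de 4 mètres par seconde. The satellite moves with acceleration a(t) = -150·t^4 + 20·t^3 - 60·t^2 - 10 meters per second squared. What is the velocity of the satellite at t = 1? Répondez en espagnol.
Debemos encontrar la integral de nuestra ecuación de la aceleración a(t) = -150·t^4 + 20·t^3 - 60·t^2 - 10 1 vez. Integrando la aceleración y usando la condición inicial v(0) = 4, obtenemos v(t) = -30·t^5 + 5·t^4 - 20·t^3 - 10·t + 4. Usando v(t) = -30·t^5 + 5·t^4 - 20·t^3 - 10·t + 4 y sustituyendo t = 1, encontramos v = -51.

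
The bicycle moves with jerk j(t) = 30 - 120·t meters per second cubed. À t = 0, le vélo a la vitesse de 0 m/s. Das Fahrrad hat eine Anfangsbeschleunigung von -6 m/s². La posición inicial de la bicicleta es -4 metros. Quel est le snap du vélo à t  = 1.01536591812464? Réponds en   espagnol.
Para resolver esto, necesitamos tomar 1 derivada de nuestra ecuación de la sacudida j(t) = 30 - 120·t. Derivando la sacudida, obtenemos el snap: s(t) = -120. Usando s(t) = -120 y sustituyendo t = 1.01536591812464, encontramos s = -120.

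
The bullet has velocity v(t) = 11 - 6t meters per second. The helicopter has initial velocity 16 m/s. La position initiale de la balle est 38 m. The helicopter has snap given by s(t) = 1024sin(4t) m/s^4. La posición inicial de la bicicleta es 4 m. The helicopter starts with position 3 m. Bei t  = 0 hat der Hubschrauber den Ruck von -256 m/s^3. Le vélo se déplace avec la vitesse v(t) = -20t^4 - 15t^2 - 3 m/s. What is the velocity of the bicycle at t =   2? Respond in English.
From the given velocity equation v(t) = -20·t^4 - 15·t^2 - 3, we substitute t = 2 to get v = -383.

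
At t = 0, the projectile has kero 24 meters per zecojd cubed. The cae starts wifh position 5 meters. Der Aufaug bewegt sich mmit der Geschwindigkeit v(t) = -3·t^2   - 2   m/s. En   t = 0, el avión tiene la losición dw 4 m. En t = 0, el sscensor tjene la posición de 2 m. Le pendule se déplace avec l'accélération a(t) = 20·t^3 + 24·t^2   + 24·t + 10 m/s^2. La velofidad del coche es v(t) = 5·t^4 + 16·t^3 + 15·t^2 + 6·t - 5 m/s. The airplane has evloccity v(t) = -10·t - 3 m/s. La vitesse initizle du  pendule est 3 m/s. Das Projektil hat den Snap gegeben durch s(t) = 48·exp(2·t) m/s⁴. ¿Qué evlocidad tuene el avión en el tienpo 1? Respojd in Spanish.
Usando v(t) = -10·t - 3 y sustituyendo t = 1, encontramos v = -13.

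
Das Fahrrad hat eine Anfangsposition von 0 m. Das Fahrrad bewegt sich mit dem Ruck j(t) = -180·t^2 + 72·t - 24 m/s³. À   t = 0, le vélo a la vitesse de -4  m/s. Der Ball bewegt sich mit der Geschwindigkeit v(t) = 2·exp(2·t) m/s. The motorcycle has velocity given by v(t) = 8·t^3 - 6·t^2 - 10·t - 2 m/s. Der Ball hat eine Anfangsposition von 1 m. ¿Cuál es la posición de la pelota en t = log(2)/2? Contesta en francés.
En partant de la vitesse v(t) = 2·exp(2·t), nous prenons 1 primitive. En intégrant la vitesse et en utilisant la condition initiale x(0) = 1, nous obtenons x(t) = exp(2·t). En utilisant x(t) = exp(2·t) et en substituant t = log(2)/2, nous trouvons x = 2.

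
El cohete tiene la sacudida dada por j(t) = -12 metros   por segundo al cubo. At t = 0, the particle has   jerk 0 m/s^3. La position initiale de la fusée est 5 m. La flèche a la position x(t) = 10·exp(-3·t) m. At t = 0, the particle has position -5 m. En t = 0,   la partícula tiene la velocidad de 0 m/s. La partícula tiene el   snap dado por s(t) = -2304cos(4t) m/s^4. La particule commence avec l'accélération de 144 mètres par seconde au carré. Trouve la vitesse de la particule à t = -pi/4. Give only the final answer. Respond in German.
Die Geschwindigkeit bei t = -pi/4 ist v = 0.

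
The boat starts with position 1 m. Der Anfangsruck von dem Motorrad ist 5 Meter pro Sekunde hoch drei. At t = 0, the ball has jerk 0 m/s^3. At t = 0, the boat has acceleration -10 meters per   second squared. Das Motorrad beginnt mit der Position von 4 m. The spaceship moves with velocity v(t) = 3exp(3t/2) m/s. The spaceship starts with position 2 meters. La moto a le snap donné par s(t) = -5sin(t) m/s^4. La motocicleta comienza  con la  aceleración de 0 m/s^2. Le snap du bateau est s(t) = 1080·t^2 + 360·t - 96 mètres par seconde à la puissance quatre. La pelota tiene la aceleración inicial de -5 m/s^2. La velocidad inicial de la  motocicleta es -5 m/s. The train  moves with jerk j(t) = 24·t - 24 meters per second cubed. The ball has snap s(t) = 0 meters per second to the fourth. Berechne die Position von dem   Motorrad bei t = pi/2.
Ausgehend von dem Snap s(t) = -5·sin(t), nehmen wir 4 Integrale. Das Integral von dem Snap, mit j(0) = 5, ergibt den Ruck: j(t) = 5·cos(t). Durch Integration von dem Ruck und Verwendung der Anfangsbedingung a(0) = 0, erhalten wir a(t) = 5·sin(t). Durch Integration von der Beschleunigung und Verwendung der Anfangsbedingung v(0) = -5, erhalten wir v(t) = -5·cos(t). Durch Integration von der Geschwindigkeit und Verwendung der Anfangsbedingung x(0) = 4, erhalten wir x(t) = 4 - 5·sin(t). Aus der Gleichung für die Position x(t) = 4 - 5·sin(t), setzen wir t = pi/2 ein und erhalten x = -1.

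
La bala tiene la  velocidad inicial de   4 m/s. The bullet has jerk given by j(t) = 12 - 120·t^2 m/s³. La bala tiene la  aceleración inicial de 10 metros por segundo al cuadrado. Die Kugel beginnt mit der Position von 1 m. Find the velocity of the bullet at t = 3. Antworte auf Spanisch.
Partiendo de la sacudida j(t) = 12 - 120·t^2, tomamos 2 integrales. La integral de la sacudida es la aceleración. Usando a(0) = 10, obtenemos a(t) = -40·t^3 + 12·t + 10. Tomando ∫a(t)dt y aplicando v(0) = 4, encontramos v(t) = -10·t^4 + 6·t^2 + 10·t + 4. Tenemos la velocidad v(t) = -10·t^4 + 6·t^2 + 10·t + 4. Sustituyendo t = 3: v(3) = -722.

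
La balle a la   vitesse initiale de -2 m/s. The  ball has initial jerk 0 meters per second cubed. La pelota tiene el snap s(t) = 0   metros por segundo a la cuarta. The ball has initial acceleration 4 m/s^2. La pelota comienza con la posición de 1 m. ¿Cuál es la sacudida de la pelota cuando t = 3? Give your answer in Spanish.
Debemos encontrar la integral de nuestra ecuación del snap s(t) = 0 1 vez. La integral del snap, con j(0) = 0, da la sacudida: j(t) = 0. Usando j(t) = 0 y sustituyendo t = 3, encontramos j = 0.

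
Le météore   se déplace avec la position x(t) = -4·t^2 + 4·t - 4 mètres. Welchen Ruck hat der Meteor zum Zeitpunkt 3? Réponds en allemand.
Wir müssen unsere Gleichung für die Position x(t) = -4·t^2 + 4·t - 4 3-mal ableiten. Mit d/dt von x(t) finden wir v(t) = 4 - 8·t. Durch Ableiten von der Geschwindigkeit erhalten wir die Beschleunigung: a(t) = -8. Die Ableitung von der Beschleunigung ergibt den Ruck: j(t) = 0. Mit j(t) = 0 und Einsetzen von t = 3, finden wir j = 0.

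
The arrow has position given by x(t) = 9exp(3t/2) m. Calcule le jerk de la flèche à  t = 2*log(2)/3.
Pour résoudre ceci, nous devons prendre 3 dérivées de notre équation de la position x(t) = 9·exp(3·t/2). La dérivée de la position donne la vitesse: v(t) = 27·exp(3·t/2)/2. En prenant d/dt de v(t), nous trouvons a(t) = 81·exp(3·t/2)/4. La dérivée de l'accélération donne le jerk: j(t) = 243·exp(3·t/2)/8. En utilisant j(t) = 243·exp(3·t/2)/8 et en substituant t = 2*log(2)/3, nous trouvons j = 243/4.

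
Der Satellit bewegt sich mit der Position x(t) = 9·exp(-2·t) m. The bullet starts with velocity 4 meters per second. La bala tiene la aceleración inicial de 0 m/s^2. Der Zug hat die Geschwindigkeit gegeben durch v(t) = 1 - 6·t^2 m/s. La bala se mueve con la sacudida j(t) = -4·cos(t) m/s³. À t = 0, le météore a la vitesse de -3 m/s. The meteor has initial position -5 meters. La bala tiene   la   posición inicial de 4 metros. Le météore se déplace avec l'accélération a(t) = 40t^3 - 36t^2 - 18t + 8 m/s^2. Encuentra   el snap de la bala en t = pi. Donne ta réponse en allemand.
Wir müssen unsere Gleichung für den Ruck j(t) = -4·cos(t) 1-mal ableiten. Die Ableitung von dem Ruck ergibt den Snap: s(t) = 4·sin(t). Aus der Gleichung für den Snap s(t) = 4·sin(t), setzen wir t = pi ein und erhalten s = 0.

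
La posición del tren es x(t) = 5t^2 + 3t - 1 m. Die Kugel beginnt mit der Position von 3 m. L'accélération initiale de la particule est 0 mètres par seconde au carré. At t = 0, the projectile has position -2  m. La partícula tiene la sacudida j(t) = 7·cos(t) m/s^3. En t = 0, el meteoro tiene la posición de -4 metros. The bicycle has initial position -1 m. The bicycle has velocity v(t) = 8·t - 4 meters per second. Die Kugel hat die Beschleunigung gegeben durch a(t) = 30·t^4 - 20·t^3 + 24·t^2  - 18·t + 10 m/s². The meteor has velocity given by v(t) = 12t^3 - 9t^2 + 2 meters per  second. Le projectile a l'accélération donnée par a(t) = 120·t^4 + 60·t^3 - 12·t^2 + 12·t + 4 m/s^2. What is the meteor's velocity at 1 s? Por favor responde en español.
Tenemos la velocidad v(t) = 12·t^3 - 9·t^2 + 2. Sustituyendo t = 1: v(1) = 5.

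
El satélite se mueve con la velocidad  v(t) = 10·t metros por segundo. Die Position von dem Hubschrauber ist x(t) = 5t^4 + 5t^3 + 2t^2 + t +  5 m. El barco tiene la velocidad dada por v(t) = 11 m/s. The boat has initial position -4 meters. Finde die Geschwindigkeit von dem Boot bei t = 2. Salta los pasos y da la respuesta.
v(2) = 11.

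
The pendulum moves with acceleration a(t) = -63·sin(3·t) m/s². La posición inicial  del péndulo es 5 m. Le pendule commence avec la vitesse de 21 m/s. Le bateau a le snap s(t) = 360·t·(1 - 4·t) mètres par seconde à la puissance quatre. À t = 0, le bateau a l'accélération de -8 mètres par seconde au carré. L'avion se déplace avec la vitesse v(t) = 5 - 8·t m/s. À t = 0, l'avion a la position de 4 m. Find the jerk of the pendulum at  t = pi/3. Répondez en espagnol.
Para resolver esto, necesitamos tomar 1 derivada de nuestra ecuación de la aceleración a(t) = -63·sin(3·t). Derivando la aceleración, obtenemos la sacudida: j(t) = -189·cos(3·t). Usando j(t) = -189·cos(3·t) y sustituyendo t = pi/3, encontramos j = 189.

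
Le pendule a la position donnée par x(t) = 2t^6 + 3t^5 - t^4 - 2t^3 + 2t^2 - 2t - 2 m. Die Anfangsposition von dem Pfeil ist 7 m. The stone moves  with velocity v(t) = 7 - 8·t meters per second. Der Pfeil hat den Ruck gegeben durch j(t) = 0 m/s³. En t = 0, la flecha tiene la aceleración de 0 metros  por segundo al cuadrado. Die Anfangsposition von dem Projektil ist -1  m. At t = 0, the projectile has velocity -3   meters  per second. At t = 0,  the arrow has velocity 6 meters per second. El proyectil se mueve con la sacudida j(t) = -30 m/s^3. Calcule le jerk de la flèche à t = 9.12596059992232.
En utilisant j(t) = 0 et en substituant t = 9.12596059992232, nous trouvons j = 0.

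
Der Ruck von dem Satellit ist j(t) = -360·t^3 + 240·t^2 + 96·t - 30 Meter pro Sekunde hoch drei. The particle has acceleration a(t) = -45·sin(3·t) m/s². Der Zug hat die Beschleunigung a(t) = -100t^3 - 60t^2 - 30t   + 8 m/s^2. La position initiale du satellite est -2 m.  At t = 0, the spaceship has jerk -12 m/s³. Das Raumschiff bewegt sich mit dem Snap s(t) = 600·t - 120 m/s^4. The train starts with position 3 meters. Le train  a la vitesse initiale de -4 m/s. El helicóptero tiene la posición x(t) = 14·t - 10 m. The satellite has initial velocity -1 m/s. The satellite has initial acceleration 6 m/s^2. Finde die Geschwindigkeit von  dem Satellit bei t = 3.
Wir müssen unsere Gleichung für den Ruck j(t) = -360·t^3 + 240·t^2 + 96·t - 30 2-mal integrieren. Die Stammfunktion von dem Ruck, mit a(0) = 6, ergibt die Beschleunigung: a(t) = -90·t^4 + 80·t^3 + 48·t^2 - 30·t + 6. Das Integral von der Beschleunigung ist die Geschwindigkeit. Mit v(0) = -1 erhalten wir v(t) = -18·t^5 + 20·t^4 + 16·t^3 - 15·t^2 + 6·t - 1. Wir haben die Geschwindigkeit v(t) = -18·t^5 + 20·t^4 + 16·t^3 - 15·t^2 + 6·t - 1. Durch Einsetzen von t = 3: v(3) = -2440.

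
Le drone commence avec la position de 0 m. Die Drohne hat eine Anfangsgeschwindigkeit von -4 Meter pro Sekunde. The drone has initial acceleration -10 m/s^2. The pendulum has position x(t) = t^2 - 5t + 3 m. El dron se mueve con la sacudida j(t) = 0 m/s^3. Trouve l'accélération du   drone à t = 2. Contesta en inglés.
Starting from jerk j(t) = 0, we take 1 antiderivative. The integral of jerk is acceleration. Using a(0) = -10, we get a(t) = -10. From the given acceleration equation a(t) = -10, we substitute t = 2 to get a = -10.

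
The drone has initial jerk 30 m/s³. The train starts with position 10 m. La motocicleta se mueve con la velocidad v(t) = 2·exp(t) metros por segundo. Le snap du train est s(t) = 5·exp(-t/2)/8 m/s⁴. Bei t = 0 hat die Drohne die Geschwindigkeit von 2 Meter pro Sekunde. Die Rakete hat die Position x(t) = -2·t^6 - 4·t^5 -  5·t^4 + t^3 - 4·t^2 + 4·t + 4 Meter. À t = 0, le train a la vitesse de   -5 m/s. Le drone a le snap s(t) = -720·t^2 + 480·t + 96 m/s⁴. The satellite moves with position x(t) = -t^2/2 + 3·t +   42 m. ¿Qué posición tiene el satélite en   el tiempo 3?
De la ecuación de la posición x(t) = -t^2/2 + 3·t + 42, sustituimos t = 3 para obtener x = 93/2.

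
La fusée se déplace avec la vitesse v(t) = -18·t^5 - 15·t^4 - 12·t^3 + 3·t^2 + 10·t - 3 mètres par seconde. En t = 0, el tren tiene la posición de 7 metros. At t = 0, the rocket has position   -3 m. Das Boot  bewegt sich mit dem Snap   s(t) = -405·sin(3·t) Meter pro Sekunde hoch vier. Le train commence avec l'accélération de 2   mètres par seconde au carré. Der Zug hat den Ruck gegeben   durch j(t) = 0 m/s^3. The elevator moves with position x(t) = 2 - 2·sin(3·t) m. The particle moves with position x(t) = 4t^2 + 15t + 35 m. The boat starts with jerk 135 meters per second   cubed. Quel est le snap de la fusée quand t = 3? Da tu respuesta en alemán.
Wir müssen unsere Gleichung für die Geschwindigkeit v(t) = -18·t^5 - 15·t^4 - 12·t^3 + 3·t^2 + 10·t - 3 3-mal ableiten. Die Ableitung von der Geschwindigkeit ergibt die Beschleunigung: a(t) = -90·t^4 - 60·t^3 - 36·t^2 + 6·t + 10. Durch Ableiten von der Beschleunigung erhalten wir den Ruck: j(t) = -360·t^3 - 180·t^2 - 72·t + 6. Die Ableitung von dem Ruck ergibt den Snap: s(t) = -1080·t^2 - 360·t - 72. Wir haben den Snap s(t) = -1080·t^2 - 360·t - 72. Durch Einsetzen von t = 3: s(3) = -10872.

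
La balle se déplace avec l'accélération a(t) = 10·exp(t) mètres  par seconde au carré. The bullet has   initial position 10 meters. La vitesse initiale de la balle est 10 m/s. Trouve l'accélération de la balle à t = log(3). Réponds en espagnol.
De la ecuación de la aceleración a(t) = 10·exp(t), sustituimos t = log(3) para obtener a = 30.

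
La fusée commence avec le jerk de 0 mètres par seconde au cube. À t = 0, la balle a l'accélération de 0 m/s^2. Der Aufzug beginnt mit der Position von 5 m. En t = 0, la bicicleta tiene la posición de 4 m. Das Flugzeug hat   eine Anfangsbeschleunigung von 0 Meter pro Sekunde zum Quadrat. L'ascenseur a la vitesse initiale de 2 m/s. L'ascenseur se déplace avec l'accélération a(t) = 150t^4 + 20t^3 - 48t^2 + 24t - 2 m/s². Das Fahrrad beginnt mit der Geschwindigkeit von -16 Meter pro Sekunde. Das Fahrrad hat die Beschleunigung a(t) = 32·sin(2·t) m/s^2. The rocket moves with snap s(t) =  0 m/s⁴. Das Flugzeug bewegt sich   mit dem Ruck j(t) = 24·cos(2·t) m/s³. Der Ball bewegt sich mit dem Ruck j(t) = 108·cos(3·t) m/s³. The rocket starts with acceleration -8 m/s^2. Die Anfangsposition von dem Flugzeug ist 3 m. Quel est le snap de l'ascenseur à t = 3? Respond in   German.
Um dies zu lösen, müssen wir 2 Ableitungen unserer Gleichung für die Beschleunigung a(t) = 150·t^4 + 20·t^3 - 48·t^2 + 24·t - 2 nehmen. Durch Ableiten von der Beschleunigung erhalten wir den Ruck: j(t) = 600·t^3 + 60·t^2 - 96·t + 24. Die Ableitung von dem Ruck ergibt den Snap: s(t) = 1800·t^2 + 120·t - 96. Aus der Gleichung für den Snap s(t) = 1800·t^2 + 120·t - 96, setzen wir t = 3 ein und erhalten s = 16464.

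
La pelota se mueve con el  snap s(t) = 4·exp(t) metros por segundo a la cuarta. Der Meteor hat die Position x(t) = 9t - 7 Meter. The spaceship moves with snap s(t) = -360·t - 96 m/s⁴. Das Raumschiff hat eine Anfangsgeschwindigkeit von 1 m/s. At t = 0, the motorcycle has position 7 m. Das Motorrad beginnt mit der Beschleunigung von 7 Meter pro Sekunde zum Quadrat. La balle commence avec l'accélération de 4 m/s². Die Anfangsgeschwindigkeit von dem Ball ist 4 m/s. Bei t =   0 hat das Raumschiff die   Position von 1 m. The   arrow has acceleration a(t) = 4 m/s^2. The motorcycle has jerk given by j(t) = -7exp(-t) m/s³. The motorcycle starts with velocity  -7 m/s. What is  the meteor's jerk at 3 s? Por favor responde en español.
Partiendo de la posición x(t) = 9·t - 7, tomamos 3 derivadas. Tomando d/dt de x(t), encontramos v(t) = 9. Tomando d/dt de v(t), encontramos a(t) = 0. Tomando d/dt de a(t), encontramos j(t) = 0. Tenemos la sacudida j(t) = 0. Sustituyendo t = 3: j(3) = 0.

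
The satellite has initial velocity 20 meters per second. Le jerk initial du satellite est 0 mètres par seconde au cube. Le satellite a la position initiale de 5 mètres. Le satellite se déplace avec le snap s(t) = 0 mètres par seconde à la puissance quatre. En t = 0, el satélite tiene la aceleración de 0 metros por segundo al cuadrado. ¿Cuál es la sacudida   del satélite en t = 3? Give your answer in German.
Ausgehend von dem Snap s(t) = 0, nehmen wir 1 Stammfunktion. Mit ∫s(t)dt und Anwendung von j(0) = 0, finden wir j(t) = 0. Mit j(t) = 0 und Einsetzen von t = 3, finden wir j = 0.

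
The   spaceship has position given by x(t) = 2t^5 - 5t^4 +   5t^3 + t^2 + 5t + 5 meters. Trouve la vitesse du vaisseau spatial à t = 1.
Pour résoudre ceci, nous devons prendre 1 dérivée de notre équation de la position x(t) = 2·t^5 - 5·t^4 + 5·t^3 + t^2 + 5·t + 5. En prenant d/dt de x(t), nous trouvons v(t) = 10·t^4 - 20·t^3 + 15·t^2 + 2·t + 5. De l'équation de la vitesse v(t) = 10·t^4 - 20·t^3 + 15·t^2 + 2·t + 5, nous substituons t = 1 pour obtenir v = 12.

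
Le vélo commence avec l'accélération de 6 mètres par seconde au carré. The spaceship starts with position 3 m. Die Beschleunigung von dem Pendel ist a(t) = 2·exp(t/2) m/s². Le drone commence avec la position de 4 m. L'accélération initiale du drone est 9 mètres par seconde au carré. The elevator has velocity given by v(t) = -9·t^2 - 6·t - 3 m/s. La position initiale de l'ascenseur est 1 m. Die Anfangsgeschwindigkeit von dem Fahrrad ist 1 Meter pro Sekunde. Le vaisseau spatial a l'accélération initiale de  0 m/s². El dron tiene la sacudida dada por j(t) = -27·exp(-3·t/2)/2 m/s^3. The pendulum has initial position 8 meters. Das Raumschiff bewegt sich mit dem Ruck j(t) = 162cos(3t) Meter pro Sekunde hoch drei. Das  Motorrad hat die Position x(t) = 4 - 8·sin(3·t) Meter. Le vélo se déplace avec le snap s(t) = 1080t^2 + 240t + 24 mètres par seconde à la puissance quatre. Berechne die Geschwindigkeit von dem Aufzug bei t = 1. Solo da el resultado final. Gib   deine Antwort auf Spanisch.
En t = 1, v = -18.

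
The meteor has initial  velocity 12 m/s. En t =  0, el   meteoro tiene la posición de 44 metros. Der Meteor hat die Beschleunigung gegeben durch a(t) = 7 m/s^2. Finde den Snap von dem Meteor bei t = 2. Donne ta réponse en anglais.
To solve this, we need to take 2 derivatives of our acceleration equation a(t) = 7. Differentiating acceleration, we get jerk: j(t) = 0. Taking d/dt of j(t), we find s(t) = 0. Using s(t) = 0 and substituting t = 2, we find s = 0.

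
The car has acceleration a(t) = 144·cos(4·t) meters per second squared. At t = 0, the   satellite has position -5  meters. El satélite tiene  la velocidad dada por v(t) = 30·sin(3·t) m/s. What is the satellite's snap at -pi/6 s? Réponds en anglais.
We must differentiate our velocity equation v(t) = 30·sin(3·t) 3 times. Taking d/dt of v(t), we find a(t) = 90·cos(3·t). Differentiating acceleration, we get jerk: j(t) = -270·sin(3·t). Differentiating jerk, we get snap: s(t) = -810·cos(3·t). Using s(t) = -810·cos(3·t) and substituting t = -pi/6, we find s = 0.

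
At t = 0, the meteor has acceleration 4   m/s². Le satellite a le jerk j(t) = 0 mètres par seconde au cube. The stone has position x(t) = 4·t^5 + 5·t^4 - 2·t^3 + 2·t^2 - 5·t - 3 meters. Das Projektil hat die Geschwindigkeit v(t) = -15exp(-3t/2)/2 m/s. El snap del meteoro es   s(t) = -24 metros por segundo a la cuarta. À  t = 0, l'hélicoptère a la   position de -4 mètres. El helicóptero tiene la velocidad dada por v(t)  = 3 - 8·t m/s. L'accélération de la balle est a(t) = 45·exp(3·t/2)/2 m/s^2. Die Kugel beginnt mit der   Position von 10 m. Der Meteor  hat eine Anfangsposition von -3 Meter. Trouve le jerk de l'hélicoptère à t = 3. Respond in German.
Um dies zu lösen, müssen wir 2 Ableitungen unserer Gleichung für die Geschwindigkeit v(t) = 3 - 8·t nehmen. Durch Ableiten von der Geschwindigkeit erhalten wir die Beschleunigung: a(t) = -8. Durch Ableiten von der Beschleunigung erhalten wir den Ruck: j(t) = 0. Wir haben den Ruck j(t) = 0. Durch Einsetzen von t = 3: j(3) = 0.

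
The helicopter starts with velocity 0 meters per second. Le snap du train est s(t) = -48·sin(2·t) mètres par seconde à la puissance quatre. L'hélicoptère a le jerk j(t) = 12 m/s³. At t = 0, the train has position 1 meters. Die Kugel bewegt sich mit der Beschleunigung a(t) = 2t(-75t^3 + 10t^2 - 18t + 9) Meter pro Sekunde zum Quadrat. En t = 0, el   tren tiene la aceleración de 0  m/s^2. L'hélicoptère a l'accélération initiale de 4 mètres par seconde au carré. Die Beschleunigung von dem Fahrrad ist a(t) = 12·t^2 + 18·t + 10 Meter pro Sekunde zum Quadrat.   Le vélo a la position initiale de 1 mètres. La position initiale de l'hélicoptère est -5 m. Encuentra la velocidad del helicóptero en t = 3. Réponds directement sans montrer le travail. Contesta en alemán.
v(3) = 66.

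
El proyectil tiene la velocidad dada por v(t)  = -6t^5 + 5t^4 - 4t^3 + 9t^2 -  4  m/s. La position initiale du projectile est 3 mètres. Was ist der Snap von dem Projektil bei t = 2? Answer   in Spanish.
Para resolver esto, necesitamos tomar 3 derivadas de nuestra ecuación de la velocidad v(t) = -6·t^5 + 5·t^4 - 4·t^3 + 9·t^2 - 4. La derivada de la velocidad da la aceleración: a(t) = -30·t^4 + 20·t^3 - 12·t^2 + 18·t. Tomando d/dt de a(t), encontramos j(t) = -120·t^3 + 60·t^2 - 24·t + 18. Tomando d/dt de j(t), encontramos s(t) = -360·t^2 + 120·t - 24. De la ecuación del snap s(t) = -360·t^2 + 120·t - 24, sustituimos t = 2 para obtener s = -1224.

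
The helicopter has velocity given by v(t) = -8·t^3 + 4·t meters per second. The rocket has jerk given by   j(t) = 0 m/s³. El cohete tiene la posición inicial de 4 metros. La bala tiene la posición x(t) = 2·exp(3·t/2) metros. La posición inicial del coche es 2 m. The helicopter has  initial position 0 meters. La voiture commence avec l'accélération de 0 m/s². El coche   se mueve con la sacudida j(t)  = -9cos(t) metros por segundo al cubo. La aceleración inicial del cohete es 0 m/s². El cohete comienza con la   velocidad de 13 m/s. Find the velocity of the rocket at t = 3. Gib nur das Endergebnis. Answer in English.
v(3) = 13.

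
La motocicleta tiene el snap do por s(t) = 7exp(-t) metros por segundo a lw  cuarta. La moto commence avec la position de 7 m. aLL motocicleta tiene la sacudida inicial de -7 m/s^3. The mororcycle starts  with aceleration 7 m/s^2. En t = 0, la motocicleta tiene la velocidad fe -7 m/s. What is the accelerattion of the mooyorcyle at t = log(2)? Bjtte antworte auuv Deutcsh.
Ausgehend von dem Snap s(t) = 7·exp(-t), nehmen wir 2 Integrale. Mit ∫s(t)dt und Anwendung von j(0) = -7, finden wir j(t) = -7·exp(-t). Durch Integration von dem Ruck und Verwendung der Anfangsbedingung a(0) = 7, erhalten wir a(t) = 7·exp(-t). Aus der Gleichung für die Beschleunigung a(t) = 7·exp(-t), setzen wir t = log(2) ein und erhalten a = 7/2.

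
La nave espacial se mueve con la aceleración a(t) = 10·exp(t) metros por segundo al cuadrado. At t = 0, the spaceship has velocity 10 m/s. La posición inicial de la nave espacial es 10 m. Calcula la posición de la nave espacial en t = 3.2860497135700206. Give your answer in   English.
We need to integrate our acceleration equation a(t) = 10·exp(t) 2 times. Taking ∫a(t)dt and applying v(0) = 10, we find v(t) = 10·exp(t). Integrating velocity and using the initial condition x(0) = 10, we get x(t) = 10·exp(t). From the given position equation x(t) = 10·exp(t), we substitute t = 3.2860497135700206 to get x = 267.370358186098.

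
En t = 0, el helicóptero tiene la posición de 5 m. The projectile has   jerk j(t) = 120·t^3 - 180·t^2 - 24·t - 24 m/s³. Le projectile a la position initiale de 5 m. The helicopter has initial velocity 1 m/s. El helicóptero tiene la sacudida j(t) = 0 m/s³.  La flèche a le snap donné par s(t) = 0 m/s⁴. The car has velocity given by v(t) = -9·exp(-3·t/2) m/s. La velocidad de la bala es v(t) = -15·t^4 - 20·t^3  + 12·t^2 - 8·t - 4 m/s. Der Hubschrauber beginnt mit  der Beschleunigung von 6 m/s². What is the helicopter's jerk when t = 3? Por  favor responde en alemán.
Aus der Gleichung für den Ruck j(t) = 0, setzen wir t = 3 ein und erhalten j = 0.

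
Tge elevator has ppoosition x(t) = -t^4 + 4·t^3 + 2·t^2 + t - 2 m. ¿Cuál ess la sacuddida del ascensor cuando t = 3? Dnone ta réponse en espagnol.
Debemos derivar nuestra ecuación de la posición x(t) = -t^4 + 4·t^3 + 2·t^2 + t - 2 3 veces. La derivada de la posición da la velocidad: v(t) = -4·t^3 + 12·t^2 + 4·t + 1. Derivando la velocidad, obtenemos la aceleración: a(t) = -12·t^2 + 24·t + 4. Derivando la aceleración, obtenemos la sacudida: j(t) = 24 - 24·t. Usando j(t) = 24 - 24·t y sustituyendo t = 3, encontramos j = -48.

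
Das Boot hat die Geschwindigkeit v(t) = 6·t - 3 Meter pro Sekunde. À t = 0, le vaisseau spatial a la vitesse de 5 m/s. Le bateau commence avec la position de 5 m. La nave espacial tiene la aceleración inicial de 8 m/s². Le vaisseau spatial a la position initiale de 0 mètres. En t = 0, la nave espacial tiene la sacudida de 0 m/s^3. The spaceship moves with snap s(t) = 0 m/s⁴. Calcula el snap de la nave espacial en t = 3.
Tenemos el snap s(t) = 0. Sustituyendo t = 3: s(3) = 0.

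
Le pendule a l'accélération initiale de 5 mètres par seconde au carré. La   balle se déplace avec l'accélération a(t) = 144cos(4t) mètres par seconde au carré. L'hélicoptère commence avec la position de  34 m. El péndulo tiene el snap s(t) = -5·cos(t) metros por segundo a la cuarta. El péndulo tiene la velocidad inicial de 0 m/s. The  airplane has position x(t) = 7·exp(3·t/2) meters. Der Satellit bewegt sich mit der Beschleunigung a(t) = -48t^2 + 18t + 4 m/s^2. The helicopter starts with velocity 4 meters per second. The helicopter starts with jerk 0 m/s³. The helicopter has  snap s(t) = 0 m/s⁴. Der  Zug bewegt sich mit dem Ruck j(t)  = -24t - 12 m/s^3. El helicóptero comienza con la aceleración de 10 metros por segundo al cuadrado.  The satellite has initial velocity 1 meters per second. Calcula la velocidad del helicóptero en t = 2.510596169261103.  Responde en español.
Para resolver esto, necesitamos tomar 3 integrales de nuestra ecuación del snap s(t) = 0. La antiderivada del snap, con j(0) = 0, da la sacudida: j(t) = 0. La integral de la sacudida es la aceleración. Usando a(0) = 10, obtenemos a(t) = 10. La integral de la aceleración es la velocidad. Usando v(0) = 4, obtenemos v(t) = 10·t + 4. De la ecuación de la velocidad v(t) = 10·t + 4, sustituimos t = 2.510596169261103 para obtener v = 29.1059616926110.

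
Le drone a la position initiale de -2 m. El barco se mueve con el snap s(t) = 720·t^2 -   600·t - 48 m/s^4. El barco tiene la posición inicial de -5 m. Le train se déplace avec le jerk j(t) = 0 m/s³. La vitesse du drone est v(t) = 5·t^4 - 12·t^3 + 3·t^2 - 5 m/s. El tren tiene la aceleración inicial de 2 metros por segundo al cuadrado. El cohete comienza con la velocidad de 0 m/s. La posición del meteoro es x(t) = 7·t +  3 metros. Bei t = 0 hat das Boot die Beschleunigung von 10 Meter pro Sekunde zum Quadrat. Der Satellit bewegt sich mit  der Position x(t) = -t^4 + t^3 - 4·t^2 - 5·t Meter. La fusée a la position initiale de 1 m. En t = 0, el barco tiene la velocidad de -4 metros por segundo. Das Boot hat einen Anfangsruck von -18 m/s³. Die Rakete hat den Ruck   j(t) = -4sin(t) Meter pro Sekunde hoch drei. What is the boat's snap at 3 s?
We have snap s(t) = 720·t^2 - 600·t - 48. Substituting t = 3: s(3) = 4632.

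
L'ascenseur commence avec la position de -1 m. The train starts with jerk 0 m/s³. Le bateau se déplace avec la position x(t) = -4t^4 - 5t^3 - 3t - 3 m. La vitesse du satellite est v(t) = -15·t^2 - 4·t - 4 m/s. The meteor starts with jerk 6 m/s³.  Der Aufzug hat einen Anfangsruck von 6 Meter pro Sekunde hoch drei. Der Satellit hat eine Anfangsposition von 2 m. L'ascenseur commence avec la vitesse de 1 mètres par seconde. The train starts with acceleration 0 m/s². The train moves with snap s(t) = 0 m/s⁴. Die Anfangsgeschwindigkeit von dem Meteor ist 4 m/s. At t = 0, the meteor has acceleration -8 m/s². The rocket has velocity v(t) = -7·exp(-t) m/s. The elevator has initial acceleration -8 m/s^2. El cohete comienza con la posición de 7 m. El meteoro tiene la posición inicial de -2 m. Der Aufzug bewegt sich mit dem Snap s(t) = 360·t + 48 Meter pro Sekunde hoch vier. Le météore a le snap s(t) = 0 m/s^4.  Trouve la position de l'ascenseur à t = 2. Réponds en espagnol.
Debemos encontrar la integral de nuestra ecuación del snap s(t) = 360·t + 48 4 veces. La antiderivada del snap es la sacudida. Usando j(0) = 6, obtenemos j(t) = 180·t^2 + 48·t + 6. Tomando ∫j(t)dt y aplicando a(0) = -8, encontramos a(t) = 60·t^3 + 24·t^2 + 6·t - 8. Tomando ∫a(t)dt y aplicando v(0) = 1, encontramos v(t) = 15·t^4 + 8·t^3 + 3·t^2 - 8·t + 1. Integrando la velocidad y usando la condición inicial x(0) = -1, obtenemos x(t) = 3·t^5 + 2·t^4 + t^3 - 4·t^2 + t - 1. De la ecuación de la posición x(t) = 3·t^5 + 2·t^4 + t^3 - 4·t^2 + t - 1, sustituimos t = 2 para obtener x = 121.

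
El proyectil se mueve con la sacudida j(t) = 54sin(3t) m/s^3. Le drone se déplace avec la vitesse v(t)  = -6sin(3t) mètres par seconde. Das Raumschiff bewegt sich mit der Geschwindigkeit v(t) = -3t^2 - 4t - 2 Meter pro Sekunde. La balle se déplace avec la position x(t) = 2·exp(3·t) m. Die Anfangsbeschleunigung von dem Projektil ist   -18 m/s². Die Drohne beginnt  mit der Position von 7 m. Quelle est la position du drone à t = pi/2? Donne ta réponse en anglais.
We need to integrate our velocity equation v(t) = -6·sin(3·t) 1 time. The integral of velocity is position. Using x(0) = 7, we get x(t) = 2·cos(3·t) + 5. We have position x(t) = 2·cos(3·t) + 5. Substituting t = pi/2: x(pi/2) = 5.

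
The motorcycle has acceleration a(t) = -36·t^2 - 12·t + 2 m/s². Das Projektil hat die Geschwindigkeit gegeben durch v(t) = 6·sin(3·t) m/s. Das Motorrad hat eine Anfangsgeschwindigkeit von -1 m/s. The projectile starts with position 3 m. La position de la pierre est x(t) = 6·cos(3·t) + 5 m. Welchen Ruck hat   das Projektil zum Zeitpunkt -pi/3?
Ausgehend von der Geschwindigkeit v(t) = 6·sin(3·t), nehmen wir 2 Ableitungen. Die Ableitung von der Geschwindigkeit ergibt die Beschleunigung: a(t) = 18·cos(3·t). Die Ableitung von der Beschleunigung ergibt den Ruck: j(t) = -54·sin(3·t). Aus der Gleichung für den Ruck j(t) = -54·sin(3·t), setzen wir t = -pi/3 ein und erhalten j = 0.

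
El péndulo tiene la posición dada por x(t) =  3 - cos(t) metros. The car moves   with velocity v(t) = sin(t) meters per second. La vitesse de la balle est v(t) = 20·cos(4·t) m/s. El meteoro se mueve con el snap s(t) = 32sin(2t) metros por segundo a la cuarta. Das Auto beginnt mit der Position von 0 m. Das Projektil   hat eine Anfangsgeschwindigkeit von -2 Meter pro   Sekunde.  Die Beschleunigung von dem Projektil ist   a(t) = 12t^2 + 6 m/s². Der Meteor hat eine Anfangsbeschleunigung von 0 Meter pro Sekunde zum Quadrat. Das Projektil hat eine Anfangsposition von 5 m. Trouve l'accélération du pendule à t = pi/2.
En partant de la position x(t) = 3 - cos(t), nous prenons 2 dérivées. En prenant d/dt de x(t), nous trouvons v(t) = sin(t). La dérivée de la vitesse donne l'accélération: a(t) = cos(t). En utilisant a(t) = cos(t) et en substituant t = pi/2, nous trouvons a = 0.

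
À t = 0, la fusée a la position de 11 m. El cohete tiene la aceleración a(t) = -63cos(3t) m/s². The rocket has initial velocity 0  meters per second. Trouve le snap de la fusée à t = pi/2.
Pour résoudre ceci, nous devons prendre 2 dérivées de notre équation de l'accélération a(t) = -63·cos(3·t). La dérivée de l'accélération donne le jerk: j(t) = 189·sin(3·t). En prenant d/dt de j(t), nous trouvons s(t) = 567·cos(3·t). Nous avons le snap s(t) = 567·cos(3·t). En substituant t = pi/2: s(pi/2) = 0.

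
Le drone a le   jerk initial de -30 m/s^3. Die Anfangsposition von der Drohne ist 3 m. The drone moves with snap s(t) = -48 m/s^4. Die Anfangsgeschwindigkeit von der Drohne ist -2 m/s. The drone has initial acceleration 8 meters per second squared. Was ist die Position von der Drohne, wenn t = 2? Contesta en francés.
Nous devons intégrer notre équation du snap s(t) = -48 4 fois. En prenant ∫s(t)dt et en appliquant j(0) = -30, nous trouvons j(t) = -48·t - 30. En prenant ∫j(t)dt et en appliquant a(0) = 8, nous trouvons a(t) = -24·t^2 - 30·t + 8. La primitive de l'accélération est la vitesse. En utilisant v(0) = -2, nous obtenons v(t) = -8·t^3 - 15·t^2 + 8·t - 2. En intégrant la vitesse et en utilisant la condition initiale x(0) = 3, nous obtenons x(t) = -2·t^4 - 5·t^3 + 4·t^2 - 2·t + 3. De l'équation de la position x(t) = -2·t^4 - 5·t^3 + 4·t^2 - 2·t + 3, nous substituons t = 2 pour obtenir x = -57.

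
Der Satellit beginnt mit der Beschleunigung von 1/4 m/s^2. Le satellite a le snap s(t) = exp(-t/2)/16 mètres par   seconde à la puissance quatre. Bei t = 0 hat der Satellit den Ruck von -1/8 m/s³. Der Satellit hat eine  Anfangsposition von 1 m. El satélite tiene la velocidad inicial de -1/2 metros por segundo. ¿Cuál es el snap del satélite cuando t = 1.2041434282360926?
Usando s(t) = exp(-t/2)/16 y sustituyendo t = 1.2041434282360926, encontramos s = 0.0342297395135054.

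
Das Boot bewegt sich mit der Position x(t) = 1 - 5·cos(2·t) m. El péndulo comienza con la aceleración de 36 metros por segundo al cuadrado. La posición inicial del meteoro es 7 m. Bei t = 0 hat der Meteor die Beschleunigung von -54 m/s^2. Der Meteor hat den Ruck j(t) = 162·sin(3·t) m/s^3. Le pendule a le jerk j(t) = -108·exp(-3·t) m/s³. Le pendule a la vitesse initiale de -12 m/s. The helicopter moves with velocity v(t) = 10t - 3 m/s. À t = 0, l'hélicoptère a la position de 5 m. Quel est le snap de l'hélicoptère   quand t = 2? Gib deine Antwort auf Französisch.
Pour résoudre ceci, nous devons prendre 3 dérivées de notre équation de la vitesse v(t) = 10·t - 3. En dérivant la vitesse, nous obtenons l'accélération: a(t) = 10. La dérivée de l'accélération donne le jerk: j(t) = 0. En dérivant le jerk, nous obtenons le snap: s(t) = 0. Nous avons le snap s(t) = 0. En substituant t = 2: s(2) = 0.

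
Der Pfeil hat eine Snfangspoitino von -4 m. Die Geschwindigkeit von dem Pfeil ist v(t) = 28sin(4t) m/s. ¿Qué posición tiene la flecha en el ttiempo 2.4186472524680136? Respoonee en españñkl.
Necesitamos integrar nuestra ecuación de la velocidad v(t) = 28·sin(4·t) 1 vez. La integral de la velocidad es la posición. Usando x(0) = -4, obtenemos x(t) = 3 - 7·cos(4·t). Usando x(t) = 3 - 7·cos(4·t) y sustituyendo t = 2.4186472524680136, encontramos x = 9.78271406129940.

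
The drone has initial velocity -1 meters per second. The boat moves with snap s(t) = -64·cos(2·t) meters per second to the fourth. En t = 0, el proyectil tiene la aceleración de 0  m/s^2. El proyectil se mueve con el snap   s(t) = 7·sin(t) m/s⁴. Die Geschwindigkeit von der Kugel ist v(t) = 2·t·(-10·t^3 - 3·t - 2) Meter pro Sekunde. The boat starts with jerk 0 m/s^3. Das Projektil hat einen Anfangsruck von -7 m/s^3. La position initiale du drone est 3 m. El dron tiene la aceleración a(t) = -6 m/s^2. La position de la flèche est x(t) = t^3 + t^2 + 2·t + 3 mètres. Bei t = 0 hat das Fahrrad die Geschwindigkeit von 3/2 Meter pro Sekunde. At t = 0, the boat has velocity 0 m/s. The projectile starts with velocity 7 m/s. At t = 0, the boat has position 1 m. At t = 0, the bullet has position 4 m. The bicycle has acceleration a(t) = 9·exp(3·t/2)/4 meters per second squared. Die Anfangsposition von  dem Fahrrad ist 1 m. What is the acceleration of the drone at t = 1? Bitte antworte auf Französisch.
Nous avons l'accélération a(t) = -6. En substituant t = 1: a(1) = -6.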